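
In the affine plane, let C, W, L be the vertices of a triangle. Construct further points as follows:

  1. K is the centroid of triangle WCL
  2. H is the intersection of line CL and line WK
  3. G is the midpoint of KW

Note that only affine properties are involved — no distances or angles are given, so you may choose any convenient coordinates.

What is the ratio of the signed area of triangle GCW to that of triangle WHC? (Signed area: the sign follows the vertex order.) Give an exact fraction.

Work in coordinates with C = (0, 0), W = (1, 0), L = (0, 1).
1. K is the centroid of triangle WCL ⇒ K = (1/3, 1/3)
2. H is the intersection of line CL and line WK ⇒ H = (0, 1/2)
3. G is the midpoint of KW ⇒ G = (2/3, 1/6)
2·[GCW] = 1/6, 2·[WHC] = 1/2
[GCW]:[WHC] = 1/6:1/2 = 1/3

[GCW]:[WHC] = 1/3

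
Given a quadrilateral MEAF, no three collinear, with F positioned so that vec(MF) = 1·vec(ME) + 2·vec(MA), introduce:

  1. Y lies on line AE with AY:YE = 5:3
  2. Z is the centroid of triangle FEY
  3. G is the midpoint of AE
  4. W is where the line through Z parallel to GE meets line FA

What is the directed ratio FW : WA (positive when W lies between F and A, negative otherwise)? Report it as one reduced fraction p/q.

FW:WA = 2

Assign M = (0, 0), E = (1, 0), A = (0, 1), F = (1, 2) — the answer is frame-independent, so this choice is without loss of generality.
1. Y lies on line AE with AY:YE = 5:3 ⇒ Y = (5/8, 3/8)
2. Z is the centroid of triangle FEY ⇒ Z = (7/8, 19/24)
3. G is the midpoint of AE ⇒ G = (1/2, 1/2)
4. W is where the line through Z parallel to GE meets line FA ⇒ W = (1/3, 4/3)
W = F + t·(A−F) with t = 2/3, so FW:WA = t:(1−t) = 2/3:1/3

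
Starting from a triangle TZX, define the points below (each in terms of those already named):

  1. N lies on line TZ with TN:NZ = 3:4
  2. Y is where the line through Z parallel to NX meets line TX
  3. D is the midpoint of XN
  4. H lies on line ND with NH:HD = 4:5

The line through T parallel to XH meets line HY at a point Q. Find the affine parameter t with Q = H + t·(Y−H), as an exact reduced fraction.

t = -3/4

Assign T = (0, 0), Z = (1, 0), X = (0, 1) — the answer is frame-independent, so this choice is without loss of generality.
1. N lies on line TZ with TN:NZ = 3:4 ⇒ N = (3/7, 0)
2. Y is where the line through Z parallel to NX meets line TX ⇒ Y = (0, 7/3)
3. D is the midpoint of XN ⇒ D = (3/14, 1/2)
4. H lies on line ND with NH:HD = 4:5 ⇒ H = (1/3, 2/9)
through T parallel to XH: direction (1/3, -7/9); meets HY at Q = (7/12, -49/36)
Q = H + t·(Y−H) with t = -3/4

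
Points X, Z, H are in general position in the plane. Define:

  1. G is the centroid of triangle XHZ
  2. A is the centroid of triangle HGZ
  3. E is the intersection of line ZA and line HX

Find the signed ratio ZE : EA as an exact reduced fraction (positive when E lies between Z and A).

ZE:EA = -9/4

Assign X = (0, 0), Z = (1, 0), H = (0, 1) — the answer is frame-independent, so this choice is without loss of generality.
1. G is the centroid of triangle XHZ ⇒ G = (1/3, 1/3)
2. A is the centroid of triangle HGZ ⇒ A = (4/9, 4/9)
3. E is the intersection of line ZA and line HX ⇒ E = (0, 4/5)
E = Z + t·(A−Z) with t = 9/5, so ZE:EA = t:(1−t) = 9/5:-4/5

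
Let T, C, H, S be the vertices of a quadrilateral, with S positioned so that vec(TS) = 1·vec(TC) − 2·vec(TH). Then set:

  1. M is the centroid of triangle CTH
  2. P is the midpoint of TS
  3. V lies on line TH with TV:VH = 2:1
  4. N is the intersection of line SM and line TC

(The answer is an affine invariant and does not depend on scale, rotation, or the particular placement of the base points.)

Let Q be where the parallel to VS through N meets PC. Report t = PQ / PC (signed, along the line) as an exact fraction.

t = 17/49

Choose coordinates T = (0, 0), C = (1, 0), H = (0, 1), S = (1, -2).
1. M is the centroid of triangle CTH ⇒ M = (1/3, 1/3)
2. P is the midpoint of TS ⇒ P = (1/2, -1)
3. V lies on line TH with TV:VH = 2:1 ⇒ V = (0, 2/3)
4. N is the intersection of line SM and line TC ⇒ N = (3/7, 0)
through N parallel to VS: direction (1, -8/3); meets PC at Q = (33/49, -32/49)
Q = P + t·(C−P) with t = 17/49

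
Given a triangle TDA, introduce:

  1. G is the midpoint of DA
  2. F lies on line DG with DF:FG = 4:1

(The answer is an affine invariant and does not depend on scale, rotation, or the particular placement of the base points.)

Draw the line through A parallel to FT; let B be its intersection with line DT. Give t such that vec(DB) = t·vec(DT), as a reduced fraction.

t = 5/2

Assign T = (0, 0), D = (1, 0), A = (0, 1) — the answer is frame-independent, so this choice is without loss of generality.
1. G is the midpoint of DA ⇒ G = (1/2, 1/2)
2. F lies on line DG with DF:FG = 4:1 ⇒ F = (3/5, 2/5)
through A parallel to FT: direction (-3/5, -2/5); meets DT at B = (-3/2, 0)
B = D + t·(T−D) with t = 5/2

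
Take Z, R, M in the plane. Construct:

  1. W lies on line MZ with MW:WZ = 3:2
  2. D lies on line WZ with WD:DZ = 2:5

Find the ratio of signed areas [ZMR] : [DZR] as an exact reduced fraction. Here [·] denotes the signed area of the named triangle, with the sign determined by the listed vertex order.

[ZMR]:[DZR] = -7/2

Work in coordinates with Z = (0, 0), R = (1, 0), M = (0, 1).
1. W lies on line MZ with MW:WZ = 3:2 ⇒ W = (0, 2/5)
2. D lies on line WZ with WD:DZ = 2:5 ⇒ D = (0, 2/7)
2·[ZMR] = -1, 2·[DZR] = 2/7
[ZMR]:[DZR] = -1:2/7 = -7/2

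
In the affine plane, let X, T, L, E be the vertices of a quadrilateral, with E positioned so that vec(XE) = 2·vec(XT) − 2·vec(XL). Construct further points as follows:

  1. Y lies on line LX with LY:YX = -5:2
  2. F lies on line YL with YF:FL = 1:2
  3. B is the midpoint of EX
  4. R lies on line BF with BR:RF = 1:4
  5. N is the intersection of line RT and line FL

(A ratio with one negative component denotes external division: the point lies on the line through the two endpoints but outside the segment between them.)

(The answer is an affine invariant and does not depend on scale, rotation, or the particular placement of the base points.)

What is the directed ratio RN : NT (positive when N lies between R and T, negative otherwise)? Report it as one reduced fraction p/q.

Choose coordinates X = (0, 0), T = (1, 0), L = (0, 1), E = (2, -2).
1. Y lies on line LX with LY:YX = -5:2 ⇒ Y = (0, -2/3)
2. F lies on line YL with YF:FL = 1:2 ⇒ F = (0, -1/9)
3. B is the midpoint of EX ⇒ B = (1, -1)
4. R lies on line BF with BR:RF = 1:4 ⇒ R = (4/5, -37/45)
5. N is the intersection of line RT and line FL ⇒ N = (0, -37/9)
N = R + t·(T−R) with t = -4, so RN:NT = t:(1−t) = -4:5

RN:NT = -4/5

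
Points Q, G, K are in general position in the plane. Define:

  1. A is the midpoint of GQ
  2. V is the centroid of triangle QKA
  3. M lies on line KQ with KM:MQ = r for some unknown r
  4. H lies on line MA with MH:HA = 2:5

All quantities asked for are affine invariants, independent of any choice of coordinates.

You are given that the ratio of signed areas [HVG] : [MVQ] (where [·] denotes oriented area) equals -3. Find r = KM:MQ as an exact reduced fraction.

r = -2/3

Set Q = (0, 0), G = (1, 0), K = (0, 1); any affine frame gives the same invariant.
1. A is the midpoint of GQ ⇒ A = (1/2, 0)
2. V is the centroid of triangle QKA ⇒ V = (1/6, 1/3)
3. With KM:MQ = r, write λ = r/(r+1) so M = K + λ·(Q−K); M is affine-linear in λ
4. H lies on line MA with MH:HA = 2:5 ⇒ H is an affine combination of earlier points and hence also affine-linear in λ
Every point depending on M is an affine combination of M and λ-independent points, so each such coordinate is linear in λ; the λ² term in each signed area is a multiple of (Q−K)×(Q−K) = 0, so 2·[HVG] and 2·[MVQ] are each linear in λ. Evaluating at λ=0 and λ=1:
  2·[HVG] = -25/42·λ + 13/42,   2·[MVQ] = 1/6·λ − 1/6
So [HVG]:[MVQ] = (-25/42·λ + 13/42) / (1/6·λ − 1/6). Setting this equal to -3:
  -25/42·λ + 13/42 = -3·(1/6·λ − 1/6)  ⇒  λ = -2
Then r = λ/(1−λ) = (-2)/(3) = -2/3. Check: with r = -2/3, M = (0, 3) and [HVG]:[MVQ] = -3 as required.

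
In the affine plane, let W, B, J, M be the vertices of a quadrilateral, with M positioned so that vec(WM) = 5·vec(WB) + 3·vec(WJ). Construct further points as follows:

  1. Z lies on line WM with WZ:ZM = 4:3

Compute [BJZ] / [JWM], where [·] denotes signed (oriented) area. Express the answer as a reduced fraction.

[BJZ]:[JWM] = -5/7

Choose coordinates W = (0, 0), B = (1, 0), J = (0, 1), M = (5, 3).
1. Z lies on line WM with WZ:ZM = 4:3 ⇒ Z = (20/7, 12/7)
2·[BJZ] = -25/7, 2·[JWM] = 5
[BJZ]:[JWM] = -25/7:5 = -5/7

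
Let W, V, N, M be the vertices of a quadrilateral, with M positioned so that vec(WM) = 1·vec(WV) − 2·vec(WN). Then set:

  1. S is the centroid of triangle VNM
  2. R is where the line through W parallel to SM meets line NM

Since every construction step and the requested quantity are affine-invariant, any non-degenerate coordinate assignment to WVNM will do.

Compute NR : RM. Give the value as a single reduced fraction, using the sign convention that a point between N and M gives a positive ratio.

Assign W = (0, 0), V = (1, 0), N = (0, 1), M = (1, -2) — the answer is frame-independent, so this choice is without loss of generality.
1. S is the centroid of triangle VNM ⇒ S = (2/3, -1/3)
2. R is where the line through W parallel to SM meets line NM ⇒ R = (-1/2, 5/2)
R = N + t·(M−N) with t = -1/2, so NR:RM = t:(1−t) = -1/2:3/2

NR:RM = -1/3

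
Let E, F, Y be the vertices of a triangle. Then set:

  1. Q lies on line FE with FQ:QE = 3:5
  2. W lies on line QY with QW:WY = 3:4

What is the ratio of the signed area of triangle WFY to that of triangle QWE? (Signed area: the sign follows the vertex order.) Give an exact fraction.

Set E = (0, 0), F = (1, 0), Y = (0, 1); any affine frame gives the same invariant.
1. Q lies on line FE with FQ:QE = 3:5 ⇒ Q = (5/8, 0)
2. W lies on line QY with QW:WY = 3:4 ⇒ W = (5/14, 3/7)
2·[WFY] = 3/14, 2·[QWE] = 15/56
[WFY]:[QWE] = 3/14:15/56 = 4/5

[WFY]:[QWE] = 4/5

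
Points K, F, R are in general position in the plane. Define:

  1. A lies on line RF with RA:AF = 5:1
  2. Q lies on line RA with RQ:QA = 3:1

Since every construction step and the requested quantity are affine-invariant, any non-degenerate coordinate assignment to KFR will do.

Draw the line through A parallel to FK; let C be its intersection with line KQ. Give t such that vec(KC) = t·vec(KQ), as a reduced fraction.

Choose coordinates K = (0, 0), F = (1, 0), R = (0, 1).
1. A lies on line RF with RA:AF = 5:1 ⇒ A = (5/6, 1/6)
2. Q lies on line RA with RQ:QA = 3:1 ⇒ Q = (5/8, 3/8)
through A parallel to FK: direction (-1, 0); meets KQ at C = (5/18, 1/6)
C = K + t·(Q−K) with t = 4/9

t = 4/9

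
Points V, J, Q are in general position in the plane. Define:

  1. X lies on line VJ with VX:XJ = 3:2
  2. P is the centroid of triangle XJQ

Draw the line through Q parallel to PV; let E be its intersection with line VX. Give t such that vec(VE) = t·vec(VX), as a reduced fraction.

Choose coordinates V = (0, 0), J = (1, 0), Q = (0, 1).
1. X lies on line VJ with VX:XJ = 3:2 ⇒ X = (3/5, 0)
2. P is the centroid of triangle XJQ ⇒ P = (8/15, 1/3)
through Q parallel to PV: direction (-8/15, -1/3); meets VX at E = (-8/5, 0)
E = V + t·(X−V) with t = -8/3

t = -8/3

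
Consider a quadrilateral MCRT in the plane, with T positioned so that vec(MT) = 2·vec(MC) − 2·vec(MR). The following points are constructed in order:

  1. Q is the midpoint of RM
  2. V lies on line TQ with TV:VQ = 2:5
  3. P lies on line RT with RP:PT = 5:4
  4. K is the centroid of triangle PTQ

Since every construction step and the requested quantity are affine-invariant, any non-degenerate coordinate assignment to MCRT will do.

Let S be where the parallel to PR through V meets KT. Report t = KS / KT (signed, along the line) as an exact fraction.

t = 1/7

Set M = (0, 0), C = (1, 0), R = (0, 1), T = (2, -2); any affine frame gives the same invariant.
1. Q is the midpoint of RM ⇒ Q = (0, 1/2)
2. V lies on line TQ with TV:VQ = 2:5 ⇒ V = (10/7, -9/7)
3. P lies on line RT with RP:PT = 5:4 ⇒ P = (10/9, -2/3)
4. K is the centroid of triangle PTQ ⇒ K = (28/27, -13/18)
through V parallel to PR: direction (-10/9, 5/3); meets KT at S = (74/63, -19/21)
S = K + t·(T−K) with t = 1/7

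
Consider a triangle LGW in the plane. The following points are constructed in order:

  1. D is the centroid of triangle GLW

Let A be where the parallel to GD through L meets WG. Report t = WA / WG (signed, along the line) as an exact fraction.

Assign L = (0, 0), G = (1, 0), W = (0, 1) — the answer is frame-independent, so this choice is without loss of generality.
1. D is the centroid of triangle GLW ⇒ D = (1/3, 1/3)
through L parallel to GD: direction (-2/3, 1/3); meets WG at A = (2, -1)
A = W + t·(G−W) with t = 2

t = 2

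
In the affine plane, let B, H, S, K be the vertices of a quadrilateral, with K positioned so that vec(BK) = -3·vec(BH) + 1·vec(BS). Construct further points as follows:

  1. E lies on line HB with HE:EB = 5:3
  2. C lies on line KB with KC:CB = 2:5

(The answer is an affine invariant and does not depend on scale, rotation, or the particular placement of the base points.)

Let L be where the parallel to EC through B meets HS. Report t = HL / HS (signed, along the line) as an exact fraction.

t = -40/101

Choose coordinates B = (0, 0), H = (1, 0), S = (0, 1), K = (-3, 1).
1. E lies on line HB with HE:EB = 5:3 ⇒ E = (3/8, 0)
2. C lies on line KB with KC:CB = 2:5 ⇒ C = (-15/7, 5/7)
through B parallel to EC: direction (-141/56, 5/7); meets HS at L = (141/101, -40/101)
L = H + t·(S−H) with t = -40/101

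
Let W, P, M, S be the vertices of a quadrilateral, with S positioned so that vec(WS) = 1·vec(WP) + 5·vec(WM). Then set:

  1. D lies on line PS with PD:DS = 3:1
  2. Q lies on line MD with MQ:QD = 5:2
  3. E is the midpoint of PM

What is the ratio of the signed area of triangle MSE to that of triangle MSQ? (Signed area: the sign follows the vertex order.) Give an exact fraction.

Assign W = (0, 0), P = (1, 0), M = (0, 1), S = (1, 5) — the answer is frame-independent, so this choice is without loss of generality.
1. D lies on line PS with PD:DS = 3:1 ⇒ D = (1, 15/4)
2. Q lies on line MD with MQ:QD = 5:2 ⇒ Q = (5/7, 83/28)
3. E is the midpoint of PM ⇒ E = (1/2, 1/2)
2·[MSE] = -5/2, 2·[MSQ] = -25/28
[MSE]:[MSQ] = -5/2:-25/28 = 14/5

[MSE]:[MSQ] = 14/5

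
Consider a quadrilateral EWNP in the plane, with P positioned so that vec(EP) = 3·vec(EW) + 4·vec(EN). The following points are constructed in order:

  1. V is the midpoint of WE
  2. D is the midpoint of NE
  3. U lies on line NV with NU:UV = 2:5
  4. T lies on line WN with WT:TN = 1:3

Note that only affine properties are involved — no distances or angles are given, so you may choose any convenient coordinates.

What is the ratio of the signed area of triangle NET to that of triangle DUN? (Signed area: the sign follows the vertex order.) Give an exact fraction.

[NET]:[DUN] = 21/2

Set E = (0, 0), W = (1, 0), N = (0, 1), P = (3, 4); any affine frame gives the same invariant.
1. V is the midpoint of WE ⇒ V = (1/2, 0)
2. D is the midpoint of NE ⇒ D = (0, 1/2)
3. U lies on line NV with NU:UV = 2:5 ⇒ U = (1/7, 5/7)
4. T lies on line WN with WT:TN = 1:3 ⇒ T = (3/4, 1/4)
2·[NET] = 3/4, 2·[DUN] = 1/14
[NET]:[DUN] = 3/4:1/14 = 21/2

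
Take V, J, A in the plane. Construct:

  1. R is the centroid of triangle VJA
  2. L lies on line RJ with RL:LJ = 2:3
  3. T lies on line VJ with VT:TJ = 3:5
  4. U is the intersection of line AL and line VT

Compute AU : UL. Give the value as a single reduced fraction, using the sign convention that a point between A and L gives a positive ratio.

AU:UL = -5

Work in coordinates with V = (0, 0), J = (1, 0), A = (0, 1).
1. R is the centroid of triangle VJA ⇒ R = (1/3, 1/3)
2. L lies on line RJ with RL:LJ = 2:3 ⇒ L = (3/5, 1/5)
3. T lies on line VJ with VT:TJ = 3:5 ⇒ T = (3/8, 0)
4. U is the intersection of line AL and line VT ⇒ U = (3/4, 0)
U = A + t·(L−A) with t = 5/4, so AU:UL = t:(1−t) = 5/4:-1/4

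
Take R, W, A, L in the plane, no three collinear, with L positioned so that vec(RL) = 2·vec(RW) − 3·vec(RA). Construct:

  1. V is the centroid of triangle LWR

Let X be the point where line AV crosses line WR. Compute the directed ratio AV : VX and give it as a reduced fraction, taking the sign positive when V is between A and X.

AV:VX = -2

Set R = (0, 0), W = (1, 0), A = (0, 1), L = (2, -3); any affine frame gives the same invariant.
1. V is the centroid of triangle LWR ⇒ V = (1, -1)
line AV meets WR at X = (1/2, 0)
V = A + t·(X−A) with t = 2, so AV:VX = 2:-1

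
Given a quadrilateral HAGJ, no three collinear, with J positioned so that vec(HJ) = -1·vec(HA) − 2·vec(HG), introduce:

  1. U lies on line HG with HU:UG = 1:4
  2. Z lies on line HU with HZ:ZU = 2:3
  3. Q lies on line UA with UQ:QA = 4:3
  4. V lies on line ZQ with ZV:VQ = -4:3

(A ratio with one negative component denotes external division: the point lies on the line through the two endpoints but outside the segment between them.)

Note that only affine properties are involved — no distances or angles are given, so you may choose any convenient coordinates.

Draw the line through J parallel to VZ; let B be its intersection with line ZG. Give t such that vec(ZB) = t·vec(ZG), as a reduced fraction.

Set H = (0, 0), A = (1, 0), G = (0, 1), J = (-1, -2); any affine frame gives the same invariant.
1. U lies on line HG with HU:UG = 1:4 ⇒ U = (0, 1/5)
2. Z lies on line HU with HZ:ZU = 2:3 ⇒ Z = (0, 2/25)
3. Q lies on line UA with UQ:QA = 4:3 ⇒ Q = (4/7, 3/35)
4. V lies on line ZQ with ZV:VQ = -4:3 ⇒ V = (16/7, 18/175)
through J parallel to VZ: direction (-16/7, -4/175); meets ZG at B = (0, -199/100)
B = Z + t·(G−Z) with t = -9/4

t = -9/4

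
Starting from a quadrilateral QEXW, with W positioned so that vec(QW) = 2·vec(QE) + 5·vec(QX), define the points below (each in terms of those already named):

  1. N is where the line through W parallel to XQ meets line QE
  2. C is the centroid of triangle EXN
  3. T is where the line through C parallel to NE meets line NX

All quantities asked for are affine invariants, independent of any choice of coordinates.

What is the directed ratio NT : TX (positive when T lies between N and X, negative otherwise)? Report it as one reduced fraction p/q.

NT:TX = 1/2

Choose coordinates Q = (0, 0), E = (1, 0), X = (0, 1), W = (2, 5).
1. N is where the line through W parallel to XQ meets line QE ⇒ N = (2, 0)
2. C is the centroid of triangle EXN ⇒ C = (1, 1/3)
3. T is where the line through C parallel to NE meets line NX ⇒ T = (4/3, 1/3)
T = N + t·(X−N) with t = 1/3, so NT:TX = t:(1−t) = 1/3:2/3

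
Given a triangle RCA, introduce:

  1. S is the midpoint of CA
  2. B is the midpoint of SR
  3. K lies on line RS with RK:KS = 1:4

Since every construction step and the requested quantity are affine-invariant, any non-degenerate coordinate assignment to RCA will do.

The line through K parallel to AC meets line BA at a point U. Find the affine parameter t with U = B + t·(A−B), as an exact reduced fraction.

Set R = (0, 0), C = (1, 0), A = (0, 1); any affine frame gives the same invariant.
1. S is the midpoint of CA ⇒ S = (1/2, 1/2)
2. B is the midpoint of SR ⇒ B = (1/4, 1/4)
3. K lies on line RS with RK:KS = 1:4 ⇒ K = (1/10, 1/10)
through K parallel to AC: direction (1, -1); meets BA at U = (2/5, -1/5)
U = B + t·(A−B) with t = -3/5

t = -3/5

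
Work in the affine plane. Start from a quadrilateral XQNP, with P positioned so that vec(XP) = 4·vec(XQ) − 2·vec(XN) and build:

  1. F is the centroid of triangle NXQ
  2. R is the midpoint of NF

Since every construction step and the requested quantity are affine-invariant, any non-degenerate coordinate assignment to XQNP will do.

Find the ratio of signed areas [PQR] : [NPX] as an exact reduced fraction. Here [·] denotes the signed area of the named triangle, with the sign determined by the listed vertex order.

Choose coordinates X = (0, 0), Q = (1, 0), N = (0, 1), P = (4, -2).
1. F is the centroid of triangle NXQ ⇒ F = (1/3, 1/3)
2. R is the midpoint of NF ⇒ R = (1/6, 2/3)
2·[PQR] = -1/3, 2·[NPX] = -4
[PQR]:[NPX] = -1/3:-4 = 1/12

[PQR]:[NPX] = 1/12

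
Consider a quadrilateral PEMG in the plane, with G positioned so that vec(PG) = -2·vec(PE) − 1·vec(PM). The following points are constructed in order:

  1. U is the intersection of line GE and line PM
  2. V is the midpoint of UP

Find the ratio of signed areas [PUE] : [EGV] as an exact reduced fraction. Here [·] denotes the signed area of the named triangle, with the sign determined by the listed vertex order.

[PUE]:[EGV] = -2/3

Assign P = (0, 0), E = (1, 0), M = (0, 1), G = (-2, -1) — the answer is frame-independent, so this choice is without loss of generality.
1. U is the intersection of line GE and line PM ⇒ U = (0, -1/3)
2. V is the midpoint of UP ⇒ V = (0, -1/6)
2·[PUE] = 1/3, 2·[EGV] = -1/2
[PUE]:[EGV] = 1/3:-1/2 = -2/3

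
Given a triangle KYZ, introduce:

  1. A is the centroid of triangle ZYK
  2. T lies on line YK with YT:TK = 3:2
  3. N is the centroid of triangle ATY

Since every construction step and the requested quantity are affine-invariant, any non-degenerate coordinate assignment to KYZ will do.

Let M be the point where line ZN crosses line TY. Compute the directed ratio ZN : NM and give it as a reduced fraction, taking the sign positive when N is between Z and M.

Work in coordinates with K = (0, 0), Y = (1, 0), Z = (0, 1).
1. A is the centroid of triangle ZYK ⇒ A = (1/3, 1/3)
2. T lies on line YK with YT:TK = 3:2 ⇒ T = (2/5, 0)
3. N is the centroid of triangle ATY ⇒ N = (26/45, 1/9)
line ZN meets TY at M = (13/20, 0)
N = Z + t·(M−Z) with t = 8/9, so ZN:NM = 8/9:1/9

ZN:NM = 8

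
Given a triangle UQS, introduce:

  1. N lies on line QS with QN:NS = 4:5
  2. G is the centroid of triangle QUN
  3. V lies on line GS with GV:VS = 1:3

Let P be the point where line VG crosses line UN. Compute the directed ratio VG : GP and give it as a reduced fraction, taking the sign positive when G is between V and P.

VG:GP = -19/16

Work in coordinates with U = (0, 0), Q = (1, 0), S = (0, 1).
1. N lies on line QS with QN:NS = 4:5 ⇒ N = (5/9, 4/9)
2. G is the centroid of triangle QUN ⇒ G = (14/27, 4/27)
3. V lies on line GS with GV:VS = 1:3 ⇒ V = (7/18, 13/36)
line VG meets UN at P = (70/171, 56/171)
G = V + t·(P−V) with t = 19/3, so VG:GP = 19/3:-16/3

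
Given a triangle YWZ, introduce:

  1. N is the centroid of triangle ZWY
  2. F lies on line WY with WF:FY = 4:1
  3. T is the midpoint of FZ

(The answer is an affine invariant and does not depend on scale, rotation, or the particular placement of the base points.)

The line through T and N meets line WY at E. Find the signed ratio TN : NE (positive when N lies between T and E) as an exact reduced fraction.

TN:NE = 1/2

Set Y = (0, 0), W = (1, 0), Z = (0, 1); any affine frame gives the same invariant.
1. N is the centroid of triangle ZWY ⇒ N = (1/3, 1/3)
2. F lies on line WY with WF:FY = 4:1 ⇒ F = (1/5, 0)
3. T is the midpoint of FZ ⇒ T = (1/10, 1/2)
line TN meets WY at E = (4/5, 0)
N = T + t·(E−T) with t = 1/3, so TN:NE = 1/3:2/3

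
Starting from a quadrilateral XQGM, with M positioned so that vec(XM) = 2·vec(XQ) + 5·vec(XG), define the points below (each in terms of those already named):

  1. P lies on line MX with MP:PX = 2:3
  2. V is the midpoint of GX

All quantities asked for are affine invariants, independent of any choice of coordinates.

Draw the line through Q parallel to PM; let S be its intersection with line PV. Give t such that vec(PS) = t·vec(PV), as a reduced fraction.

t = -5

Choose coordinates X = (0, 0), Q = (1, 0), G = (0, 1), M = (2, 5).
1. P lies on line MX with MP:PX = 2:3 ⇒ P = (6/5, 3)
2. V is the midpoint of GX ⇒ V = (0, 1/2)
through Q parallel to PM: direction (4/5, 2); meets PV at S = (36/5, 31/2)
S = P + t·(V−P) with t = -5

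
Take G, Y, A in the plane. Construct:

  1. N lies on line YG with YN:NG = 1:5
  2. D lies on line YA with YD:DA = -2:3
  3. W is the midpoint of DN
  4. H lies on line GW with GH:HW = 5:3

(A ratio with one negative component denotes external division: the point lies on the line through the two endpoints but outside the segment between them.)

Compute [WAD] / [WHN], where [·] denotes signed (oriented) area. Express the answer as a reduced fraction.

[WAD]:[WHN] = 4/5

Assign G = (0, 0), Y = (1, 0), A = (0, 1) — the answer is frame-independent, so this choice is without loss of generality.
1. N lies on line YG with YN:NG = 1:5 ⇒ N = (5/6, 0)
2. D lies on line YA with YD:DA = -2:3 ⇒ D = (3, -2)
3. W is the midpoint of DN ⇒ W = (23/12, -1)
4. H lies on line GW with GH:HW = 5:3 ⇒ H = (115/96, -5/8)
2·[WAD] = -1/4, 2·[WHN] = -5/16
[WAD]:[WHN] = -1/4:-5/16 = 4/5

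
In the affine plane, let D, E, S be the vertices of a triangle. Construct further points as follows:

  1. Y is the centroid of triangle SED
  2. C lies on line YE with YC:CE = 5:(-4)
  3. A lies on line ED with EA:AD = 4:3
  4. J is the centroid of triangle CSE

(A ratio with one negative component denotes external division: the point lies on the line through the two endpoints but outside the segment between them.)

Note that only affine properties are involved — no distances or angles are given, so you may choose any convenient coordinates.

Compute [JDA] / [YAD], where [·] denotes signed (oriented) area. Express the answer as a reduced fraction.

[JDA]:[YAD] = 1/3

Set D = (0, 0), E = (1, 0), S = (0, 1); any affine frame gives the same invariant.
1. Y is the centroid of triangle SED ⇒ Y = (1/3, 1/3)
2. C lies on line YE with YC:CE = 5:(-4) ⇒ C = (11/3, -4/3)
3. A lies on line ED with EA:AD = 4:3 ⇒ A = (3/7, 0)
4. J is the centroid of triangle CSE ⇒ J = (14/9, -1/9)
2·[JDA] = -1/21, 2·[YAD] = -1/7
[JDA]:[YAD] = -1/21:-1/7 = 1/3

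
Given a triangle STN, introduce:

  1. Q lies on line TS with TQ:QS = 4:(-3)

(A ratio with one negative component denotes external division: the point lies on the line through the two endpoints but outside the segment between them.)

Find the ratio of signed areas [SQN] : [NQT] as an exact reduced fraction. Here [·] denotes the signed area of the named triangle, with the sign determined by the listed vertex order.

[SQN]:[NQT] = -3/4

Choose coordinates S = (0, 0), T = (1, 0), N = (0, 1).
1. Q lies on line TS with TQ:QS = 4:(-3) ⇒ Q = (-3, 0)
2·[SQN] = -3, 2·[NQT] = 4
[SQN]:[NQT] = -3:4 = -3/4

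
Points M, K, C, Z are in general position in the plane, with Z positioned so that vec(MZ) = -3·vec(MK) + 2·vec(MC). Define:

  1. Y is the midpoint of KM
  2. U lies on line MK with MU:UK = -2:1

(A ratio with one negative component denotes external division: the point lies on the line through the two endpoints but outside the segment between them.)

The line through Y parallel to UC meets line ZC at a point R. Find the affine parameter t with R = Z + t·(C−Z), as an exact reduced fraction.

t = -1/2

Choose coordinates M = (0, 0), K = (1, 0), C = (0, 1), Z = (-3, 2).
1. Y is the midpoint of KM ⇒ Y = (1/2, 0)
2. U lies on line MK with MU:UK = -2:1 ⇒ U = (2, 0)
through Y parallel to UC: direction (-2, 1); meets ZC at R = (-9/2, 5/2)
R = Z + t·(C−Z) with t = -1/2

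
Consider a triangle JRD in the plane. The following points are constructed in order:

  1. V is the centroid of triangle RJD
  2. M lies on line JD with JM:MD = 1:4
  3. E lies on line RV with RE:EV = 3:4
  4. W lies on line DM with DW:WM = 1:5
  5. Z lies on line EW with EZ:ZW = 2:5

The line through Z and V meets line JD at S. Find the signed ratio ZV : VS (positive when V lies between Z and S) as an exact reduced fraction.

Assign J = (0, 0), R = (1, 0), D = (0, 1) — the answer is frame-independent, so this choice is without loss of generality.
1. V is the centroid of triangle RJD ⇒ V = (1/3, 1/3)
2. M lies on line JD with JM:MD = 1:4 ⇒ M = (0, 1/5)
3. E lies on line RV with RE:EV = 3:4 ⇒ E = (5/7, 1/7)
4. W lies on line DM with DW:WM = 1:5 ⇒ W = (0, 13/15)
5. Z lies on line EW with EZ:ZW = 2:5 ⇒ Z = (25/49, 257/735)
line ZV meets JD at S = (0, 59/195)
V = Z + t·(S−Z) with t = 26/75, so ZV:VS = 26/75:49/75

ZV:VS = 26/49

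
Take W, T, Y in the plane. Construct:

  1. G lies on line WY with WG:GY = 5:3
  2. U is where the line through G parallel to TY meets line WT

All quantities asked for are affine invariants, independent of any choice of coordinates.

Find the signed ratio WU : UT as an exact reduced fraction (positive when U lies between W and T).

Choose coordinates W = (0, 0), T = (1, 0), Y = (0, 1).
1. G lies on line WY with WG:GY = 5:3 ⇒ G = (0, 5/8)
2. U is where the line through G parallel to TY meets line WT ⇒ U = (5/8, 0)
U = W + t·(T−W) with t = 5/8, so WU:UT = t:(1−t) = 5/8:3/8

WU:UT = 5/3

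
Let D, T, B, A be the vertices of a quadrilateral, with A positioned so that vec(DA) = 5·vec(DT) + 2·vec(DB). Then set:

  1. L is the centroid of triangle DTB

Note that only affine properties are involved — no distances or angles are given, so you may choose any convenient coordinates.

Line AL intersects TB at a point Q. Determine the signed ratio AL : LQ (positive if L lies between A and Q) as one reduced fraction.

Choose coordinates D = (0, 0), T = (1, 0), B = (0, 1), A = (5, 2).
1. L is the centroid of triangle DTB ⇒ L = (1/3, 1/3)
line AL meets TB at Q = (11/19, 8/19)
L = A + t·(Q−A) with t = 19/18, so AL:LQ = 19/18:-1/18

AL:LQ = -19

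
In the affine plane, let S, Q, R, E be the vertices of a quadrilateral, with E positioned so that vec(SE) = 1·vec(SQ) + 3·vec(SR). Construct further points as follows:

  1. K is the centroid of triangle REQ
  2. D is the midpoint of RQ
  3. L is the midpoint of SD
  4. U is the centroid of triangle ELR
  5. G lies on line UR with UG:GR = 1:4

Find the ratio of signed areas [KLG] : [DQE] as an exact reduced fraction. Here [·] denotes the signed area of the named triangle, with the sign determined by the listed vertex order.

Work in coordinates with S = (0, 0), Q = (1, 0), R = (0, 1), E = (1, 3).
1. K is the centroid of triangle REQ ⇒ K = (2/3, 4/3)
2. D is the midpoint of RQ ⇒ D = (1/2, 1/2)
3. L is the midpoint of SD ⇒ L = (1/4, 1/4)
4. U is the centroid of triangle ELR ⇒ U = (5/12, 17/12)
5. G lies on line UR with UG:GR = 1:4 ⇒ G = (1/3, 4/3)
2·[KLG] = -13/36, 2·[DQE] = 3/2
[KLG]:[DQE] = -13/36:3/2 = -13/54

[KLG]:[DQE] = -13/54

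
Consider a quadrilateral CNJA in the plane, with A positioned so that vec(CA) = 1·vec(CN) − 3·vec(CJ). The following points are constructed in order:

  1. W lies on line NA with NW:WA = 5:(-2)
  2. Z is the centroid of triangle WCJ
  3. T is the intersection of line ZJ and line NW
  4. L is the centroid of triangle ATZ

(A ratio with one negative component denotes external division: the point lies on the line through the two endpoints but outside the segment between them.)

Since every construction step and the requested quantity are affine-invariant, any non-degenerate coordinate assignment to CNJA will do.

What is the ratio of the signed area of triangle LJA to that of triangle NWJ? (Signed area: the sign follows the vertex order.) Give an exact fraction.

Choose coordinates C = (0, 0), N = (1, 0), J = (0, 1), A = (1, -3).
1. W lies on line NA with NW:WA = 5:(-2) ⇒ W = (1, -5)
2. Z is the centroid of triangle WCJ ⇒ Z = (1/3, -4/3)
3. T is the intersection of line ZJ and line NW ⇒ T = (1, -6)
4. L is the centroid of triangle ATZ ⇒ L = (7/9, -31/9)
2·[LJA] = -4/3, 2·[NWJ] = -5
[LJA]:[NWJ] = -4/3:-5 = 4/15

[LJA]:[NWJ] = 4/15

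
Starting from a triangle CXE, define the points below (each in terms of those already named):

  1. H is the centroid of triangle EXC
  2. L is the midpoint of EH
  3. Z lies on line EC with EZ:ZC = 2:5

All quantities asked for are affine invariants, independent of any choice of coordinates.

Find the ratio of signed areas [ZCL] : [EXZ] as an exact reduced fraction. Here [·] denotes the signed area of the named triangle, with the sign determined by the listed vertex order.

Work in coordinates with C = (0, 0), X = (1, 0), E = (0, 1).
1. H is the centroid of triangle EXC ⇒ H = (1/3, 1/3)
2. L is the midpoint of EH ⇒ L = (1/6, 2/3)
3. Z lies on line EC with EZ:ZC = 2:5 ⇒ Z = (0, 5/7)
2·[ZCL] = 5/42, 2·[EXZ] = -2/7
[ZCL]:[EXZ] = 5/42:-2/7 = -5/12

[ZCL]:[EXZ] = -5/12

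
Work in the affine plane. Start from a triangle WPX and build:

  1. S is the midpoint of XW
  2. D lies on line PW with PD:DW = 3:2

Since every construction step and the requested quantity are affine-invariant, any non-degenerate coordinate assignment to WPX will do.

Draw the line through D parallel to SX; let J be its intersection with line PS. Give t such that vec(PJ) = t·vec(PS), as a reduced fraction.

t = 3/5

Assign W = (0, 0), P = (1, 0), X = (0, 1) — the answer is frame-independent, so this choice is without loss of generality.
1. S is the midpoint of XW ⇒ S = (0, 1/2)
2. D lies on line PW with PD:DW = 3:2 ⇒ D = (2/5, 0)
through D parallel to SX: direction (0, 1/2); meets PS at J = (2/5, 3/10)
J = P + t·(S−P) with t = 3/5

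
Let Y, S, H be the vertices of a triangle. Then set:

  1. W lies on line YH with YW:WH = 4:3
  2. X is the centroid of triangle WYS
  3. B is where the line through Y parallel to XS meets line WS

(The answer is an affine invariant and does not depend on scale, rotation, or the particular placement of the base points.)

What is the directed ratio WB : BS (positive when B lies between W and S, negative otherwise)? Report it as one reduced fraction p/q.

Work in coordinates with Y = (0, 0), S = (1, 0), H = (0, 1).
1. W lies on line YH with YW:WH = 4:3 ⇒ W = (0, 4/7)
2. X is the centroid of triangle WYS ⇒ X = (1/3, 4/21)
3. B is where the line through Y parallel to XS meets line WS ⇒ B = (2, -4/7)
B = W + t·(S−W) with t = 2, so WB:BS = t:(1−t) = 2:-1

WB:BS = -2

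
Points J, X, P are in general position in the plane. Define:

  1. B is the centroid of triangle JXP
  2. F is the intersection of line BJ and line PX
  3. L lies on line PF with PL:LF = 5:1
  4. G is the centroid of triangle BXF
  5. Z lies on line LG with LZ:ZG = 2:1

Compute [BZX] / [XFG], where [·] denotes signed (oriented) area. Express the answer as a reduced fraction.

[BZX]:[XFG] = -11/6

Set J = (0, 0), X = (1, 0), P = (0, 1); any affine frame gives the same invariant.
1. B is the centroid of triangle JXP ⇒ B = (1/3, 1/3)
2. F is the intersection of line BJ and line PX ⇒ F = (1/2, 1/2)
3. L lies on line PF with PL:LF = 5:1 ⇒ L = (5/12, 7/12)
4. G is the centroid of triangle BXF ⇒ G = (11/18, 5/18)
5. Z lies on line LG with LZ:ZG = 2:1 ⇒ Z = (59/108, 41/108)
2·[BZX] = -11/108, 2·[XFG] = 1/18
[BZX]:[XFG] = -11/108:1/18 = -11/6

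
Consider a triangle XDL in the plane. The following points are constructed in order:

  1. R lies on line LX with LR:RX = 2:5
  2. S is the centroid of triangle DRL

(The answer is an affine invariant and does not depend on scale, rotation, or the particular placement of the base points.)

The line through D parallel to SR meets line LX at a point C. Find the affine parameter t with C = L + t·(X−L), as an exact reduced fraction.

Assign X = (0, 0), D = (1, 0), L = (0, 1) — the answer is frame-independent, so this choice is without loss of generality.
1. R lies on line LX with LR:RX = 2:5 ⇒ R = (0, 5/7)
2. S is the centroid of triangle DRL ⇒ S = (1/3, 4/7)
through D parallel to SR: direction (-1/3, 1/7); meets LX at C = (0, 3/7)
C = L + t·(X−L) with t = 4/7

t = 4/7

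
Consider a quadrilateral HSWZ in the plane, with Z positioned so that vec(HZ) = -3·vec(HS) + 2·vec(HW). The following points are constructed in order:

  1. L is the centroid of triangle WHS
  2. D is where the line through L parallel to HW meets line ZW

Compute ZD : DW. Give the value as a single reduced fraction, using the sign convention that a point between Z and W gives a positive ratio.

ZD:DW = -10

Assign H = (0, 0), S = (1, 0), W = (0, 1), Z = (-3, 2) — the answer is frame-independent, so this choice is without loss of generality.
1. L is the centroid of triangle WHS ⇒ L = (1/3, 1/3)
2. D is where the line through L parallel to HW meets line ZW ⇒ D = (1/3, 8/9)
D = Z + t·(W−Z) with t = 10/9, so ZD:DW = t:(1−t) = 10/9:-1/9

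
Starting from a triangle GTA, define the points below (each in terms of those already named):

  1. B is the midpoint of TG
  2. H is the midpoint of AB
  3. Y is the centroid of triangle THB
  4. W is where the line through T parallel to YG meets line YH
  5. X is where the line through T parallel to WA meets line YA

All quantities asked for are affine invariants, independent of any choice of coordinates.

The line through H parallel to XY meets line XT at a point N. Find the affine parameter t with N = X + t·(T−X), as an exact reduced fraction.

t = -1/3

Set G = (0, 0), T = (1, 0), A = (0, 1); any affine frame gives the same invariant.
1. B is the midpoint of TG ⇒ B = (1/2, 0)
2. H is the midpoint of AB ⇒ H = (1/4, 1/2)
3. Y is the centroid of triangle THB ⇒ Y = (7/12, 1/6)
4. W is where the line through T parallel to YG meets line YH ⇒ W = (29/36, -1/18)
5. X is where the line through T parallel to WA meets line YA ⇒ X = (-21/8, 19/4)
through H parallel to XY: direction (77/24, -55/12); meets XT at N = (-23/6, 19/3)
N = X + t·(T−X) with t = -1/3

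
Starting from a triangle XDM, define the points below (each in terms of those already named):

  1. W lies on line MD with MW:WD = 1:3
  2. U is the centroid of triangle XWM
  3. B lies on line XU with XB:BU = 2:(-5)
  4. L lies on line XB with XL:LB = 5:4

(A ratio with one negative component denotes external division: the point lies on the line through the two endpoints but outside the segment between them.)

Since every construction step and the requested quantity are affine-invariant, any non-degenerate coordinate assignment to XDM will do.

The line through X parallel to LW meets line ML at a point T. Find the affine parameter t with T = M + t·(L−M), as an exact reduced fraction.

t = 91/101

Assign X = (0, 0), D = (1, 0), M = (0, 1) — the answer is frame-independent, so this choice is without loss of generality.
1. W lies on line MD with MW:WD = 1:3 ⇒ W = (1/4, 3/4)
2. U is the centroid of triangle XWM ⇒ U = (1/12, 7/12)
3. B lies on line XU with XB:BU = 2:(-5) ⇒ B = (-1/18, -7/18)
4. L lies on line XB with XL:LB = 5:4 ⇒ L = (-5/162, -35/162)
through X parallel to LW: direction (91/324, 313/324); meets ML at T = (-455/16362, -1565/16362)
T = M + t·(L−M) with t = 91/101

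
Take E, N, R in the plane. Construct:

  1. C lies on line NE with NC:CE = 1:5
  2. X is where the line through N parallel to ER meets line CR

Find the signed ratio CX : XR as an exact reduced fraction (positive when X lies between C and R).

CX:XR = -1/6

Work in coordinates with E = (0, 0), N = (1, 0), R = (0, 1).
1. C lies on line NE with NC:CE = 1:5 ⇒ C = (5/6, 0)
2. X is where the line through N parallel to ER meets line CR ⇒ X = (1, -1/5)
X = C + t·(R−C) with t = -1/5, so CX:XR = t:(1−t) = -1/5:6/5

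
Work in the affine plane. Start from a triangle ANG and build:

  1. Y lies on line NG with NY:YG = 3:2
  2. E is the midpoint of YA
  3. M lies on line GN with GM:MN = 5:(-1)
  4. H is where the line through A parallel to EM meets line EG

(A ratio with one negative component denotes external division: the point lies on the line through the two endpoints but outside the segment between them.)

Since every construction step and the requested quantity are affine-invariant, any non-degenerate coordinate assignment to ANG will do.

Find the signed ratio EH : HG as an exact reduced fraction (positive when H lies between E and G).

Assign A = (0, 0), N = (1, 0), G = (0, 1) — the answer is frame-independent, so this choice is without loss of generality.
1. Y lies on line NG with NY:YG = 3:2 ⇒ Y = (2/5, 3/5)
2. E is the midpoint of YA ⇒ E = (1/5, 3/10)
3. M lies on line GN with GM:MN = 5:(-1) ⇒ M = (5/4, -1/4)
4. H is where the line through A parallel to EM meets line EG ⇒ H = (42/125, -22/125)
H = E + t·(G−E) with t = -17/25, so EH:HG = t:(1−t) = -17/25:42/25

EH:HG = -17/42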